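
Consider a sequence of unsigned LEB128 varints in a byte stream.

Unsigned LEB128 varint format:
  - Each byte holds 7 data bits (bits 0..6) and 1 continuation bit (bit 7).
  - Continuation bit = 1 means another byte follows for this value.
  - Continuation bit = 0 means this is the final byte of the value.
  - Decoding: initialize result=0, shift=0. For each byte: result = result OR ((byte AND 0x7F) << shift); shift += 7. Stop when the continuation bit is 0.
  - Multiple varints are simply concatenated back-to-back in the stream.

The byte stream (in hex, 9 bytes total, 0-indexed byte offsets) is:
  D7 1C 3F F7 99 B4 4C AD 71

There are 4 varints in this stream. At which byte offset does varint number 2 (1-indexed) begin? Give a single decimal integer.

  byte[0]=0xD7 cont=1 payload=0x57=87: acc |= 87<<0 -> acc=87 shift=7
  byte[1]=0x1C cont=0 payload=0x1C=28: acc |= 28<<7 -> acc=3671 shift=14 [end]
Varint 1: bytes[0:2] = D7 1C -> value 3671 (2 byte(s))
  byte[2]=0x3F cont=0 payload=0x3F=63: acc |= 63<<0 -> acc=63 shift=7 [end]
Varint 2: bytes[2:3] = 3F -> value 63 (1 byte(s))
  byte[3]=0xF7 cont=1 payload=0x77=119: acc |= 119<<0 -> acc=119 shift=7
  byte[4]=0x99 cont=1 payload=0x19=25: acc |= 25<<7 -> acc=3319 shift=14
  byte[5]=0xB4 cont=1 payload=0x34=52: acc |= 52<<14 -> acc=855287 shift=21
  byte[6]=0x4C cont=0 payload=0x4C=76: acc |= 76<<21 -> acc=160238839 shift=28 [end]
Varint 3: bytes[3:7] = F7 99 B4 4C -> value 160238839 (4 byte(s))
  byte[7]=0xAD cont=1 payload=0x2D=45: acc |= 45<<0 -> acc=45 shift=7
  byte[8]=0x71 cont=0 payload=0x71=113: acc |= 113<<7 -> acc=14509 shift=14 [end]
Varint 4: bytes[7:9] = AD 71 -> value 14509 (2 byte(s))

Answer: 2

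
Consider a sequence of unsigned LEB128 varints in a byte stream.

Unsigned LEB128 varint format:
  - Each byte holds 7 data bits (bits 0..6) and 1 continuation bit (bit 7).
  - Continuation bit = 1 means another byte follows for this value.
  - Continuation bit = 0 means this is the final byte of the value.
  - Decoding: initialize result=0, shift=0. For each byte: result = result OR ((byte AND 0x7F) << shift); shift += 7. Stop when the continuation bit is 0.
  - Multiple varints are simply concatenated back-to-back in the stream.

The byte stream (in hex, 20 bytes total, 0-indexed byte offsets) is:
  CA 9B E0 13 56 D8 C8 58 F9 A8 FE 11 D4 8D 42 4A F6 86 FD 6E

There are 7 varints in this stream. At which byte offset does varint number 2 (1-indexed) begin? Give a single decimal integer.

Answer: 4

Derivation:
  byte[0]=0xCA cont=1 payload=0x4A=74: acc |= 74<<0 -> acc=74 shift=7
  byte[1]=0x9B cont=1 payload=0x1B=27: acc |= 27<<7 -> acc=3530 shift=14
  byte[2]=0xE0 cont=1 payload=0x60=96: acc |= 96<<14 -> acc=1576394 shift=21
  byte[3]=0x13 cont=0 payload=0x13=19: acc |= 19<<21 -> acc=41422282 shift=28 [end]
Varint 1: bytes[0:4] = CA 9B E0 13 -> value 41422282 (4 byte(s))
  byte[4]=0x56 cont=0 payload=0x56=86: acc |= 86<<0 -> acc=86 shift=7 [end]
Varint 2: bytes[4:5] = 56 -> value 86 (1 byte(s))
  byte[5]=0xD8 cont=1 payload=0x58=88: acc |= 88<<0 -> acc=88 shift=7
  byte[6]=0xC8 cont=1 payload=0x48=72: acc |= 72<<7 -> acc=9304 shift=14
  byte[7]=0x58 cont=0 payload=0x58=88: acc |= 88<<14 -> acc=1451096 shift=21 [end]
Varint 3: bytes[5:8] = D8 C8 58 -> value 1451096 (3 byte(s))
  byte[8]=0xF9 cont=1 payload=0x79=121: acc |= 121<<0 -> acc=121 shift=7
  byte[9]=0xA8 cont=1 payload=0x28=40: acc |= 40<<7 -> acc=5241 shift=14
  byte[10]=0xFE cont=1 payload=0x7E=126: acc |= 126<<14 -> acc=2069625 shift=21
  byte[11]=0x11 cont=0 payload=0x11=17: acc |= 17<<21 -> acc=37721209 shift=28 [end]
Varint 4: bytes[8:12] = F9 A8 FE 11 -> value 37721209 (4 byte(s))
  byte[12]=0xD4 cont=1 payload=0x54=84: acc |= 84<<0 -> acc=84 shift=7
  byte[13]=0x8D cont=1 payload=0x0D=13: acc |= 13<<7 -> acc=1748 shift=14
  byte[14]=0x42 cont=0 payload=0x42=66: acc |= 66<<14 -> acc=1083092 shift=21 [end]
Varint 5: bytes[12:15] = D4 8D 42 -> value 1083092 (3 byte(s))
  byte[15]=0x4A cont=0 payload=0x4A=74: acc |= 74<<0 -> acc=74 shift=7 [end]
Varint 6: bytes[15:16] = 4A -> value 74 (1 byte(s))
  byte[16]=0xF6 cont=1 payload=0x76=118: acc |= 118<<0 -> acc=118 shift=7
  byte[17]=0x86 cont=1 payload=0x06=6: acc |= 6<<7 -> acc=886 shift=14
  byte[18]=0xFD cont=1 payload=0x7D=125: acc |= 125<<14 -> acc=2048886 shift=21
  byte[19]=0x6E cont=0 payload=0x6E=110: acc |= 110<<21 -> acc=232735606 shift=28 [end]
Varint 7: bytes[16:20] = F6 86 FD 6E -> value 232735606 (4 byte(s))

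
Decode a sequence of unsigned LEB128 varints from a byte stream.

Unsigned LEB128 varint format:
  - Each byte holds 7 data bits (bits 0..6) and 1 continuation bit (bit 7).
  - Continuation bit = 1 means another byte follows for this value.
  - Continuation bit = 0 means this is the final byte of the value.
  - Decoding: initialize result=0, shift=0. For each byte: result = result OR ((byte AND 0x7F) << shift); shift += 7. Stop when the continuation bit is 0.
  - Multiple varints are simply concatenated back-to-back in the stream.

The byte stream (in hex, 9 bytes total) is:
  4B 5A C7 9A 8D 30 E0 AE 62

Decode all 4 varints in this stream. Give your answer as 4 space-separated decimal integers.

  byte[0]=0x4B cont=0 payload=0x4B=75: acc |= 75<<0 -> acc=75 shift=7 [end]
Varint 1: bytes[0:1] = 4B -> value 75 (1 byte(s))
  byte[1]=0x5A cont=0 payload=0x5A=90: acc |= 90<<0 -> acc=90 shift=7 [end]
Varint 2: bytes[1:2] = 5A -> value 90 (1 byte(s))
  byte[2]=0xC7 cont=1 payload=0x47=71: acc |= 71<<0 -> acc=71 shift=7
  byte[3]=0x9A cont=1 payload=0x1A=26: acc |= 26<<7 -> acc=3399 shift=14
  byte[4]=0x8D cont=1 payload=0x0D=13: acc |= 13<<14 -> acc=216391 shift=21
  byte[5]=0x30 cont=0 payload=0x30=48: acc |= 48<<21 -> acc=100879687 shift=28 [end]
Varint 3: bytes[2:6] = C7 9A 8D 30 -> value 100879687 (4 byte(s))
  byte[6]=0xE0 cont=1 payload=0x60=96: acc |= 96<<0 -> acc=96 shift=7
  byte[7]=0xAE cont=1 payload=0x2E=46: acc |= 46<<7 -> acc=5984 shift=14
  byte[8]=0x62 cont=0 payload=0x62=98: acc |= 98<<14 -> acc=1611616 shift=21 [end]
Varint 4: bytes[6:9] = E0 AE 62 -> value 1611616 (3 byte(s))

Answer: 75 90 100879687 1611616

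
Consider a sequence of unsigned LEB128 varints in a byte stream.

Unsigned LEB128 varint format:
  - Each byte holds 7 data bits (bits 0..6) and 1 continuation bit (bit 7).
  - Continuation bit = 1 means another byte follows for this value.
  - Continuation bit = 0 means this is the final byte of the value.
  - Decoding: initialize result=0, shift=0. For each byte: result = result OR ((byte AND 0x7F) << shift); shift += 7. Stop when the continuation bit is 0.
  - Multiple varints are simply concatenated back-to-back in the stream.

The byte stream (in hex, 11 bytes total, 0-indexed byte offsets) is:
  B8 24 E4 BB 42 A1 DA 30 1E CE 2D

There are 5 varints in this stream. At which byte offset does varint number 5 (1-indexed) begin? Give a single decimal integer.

Answer: 9

Derivation:
  byte[0]=0xB8 cont=1 payload=0x38=56: acc |= 56<<0 -> acc=56 shift=7
  byte[1]=0x24 cont=0 payload=0x24=36: acc |= 36<<7 -> acc=4664 shift=14 [end]
Varint 1: bytes[0:2] = B8 24 -> value 4664 (2 byte(s))
  byte[2]=0xE4 cont=1 payload=0x64=100: acc |= 100<<0 -> acc=100 shift=7
  byte[3]=0xBB cont=1 payload=0x3B=59: acc |= 59<<7 -> acc=7652 shift=14
  byte[4]=0x42 cont=0 payload=0x42=66: acc |= 66<<14 -> acc=1088996 shift=21 [end]
Varint 2: bytes[2:5] = E4 BB 42 -> value 1088996 (3 byte(s))
  byte[5]=0xA1 cont=1 payload=0x21=33: acc |= 33<<0 -> acc=33 shift=7
  byte[6]=0xDA cont=1 payload=0x5A=90: acc |= 90<<7 -> acc=11553 shift=14
  byte[7]=0x30 cont=0 payload=0x30=48: acc |= 48<<14 -> acc=797985 shift=21 [end]
Varint 3: bytes[5:8] = A1 DA 30 -> value 797985 (3 byte(s))
  byte[8]=0x1E cont=0 payload=0x1E=30: acc |= 30<<0 -> acc=30 shift=7 [end]
Varint 4: bytes[8:9] = 1E -> value 30 (1 byte(s))
  byte[9]=0xCE cont=1 payload=0x4E=78: acc |= 78<<0 -> acc=78 shift=7
  byte[10]=0x2D cont=0 payload=0x2D=45: acc |= 45<<7 -> acc=5838 shift=14 [end]
Varint 5: bytes[9:11] = CE 2D -> value 5838 (2 byte(s))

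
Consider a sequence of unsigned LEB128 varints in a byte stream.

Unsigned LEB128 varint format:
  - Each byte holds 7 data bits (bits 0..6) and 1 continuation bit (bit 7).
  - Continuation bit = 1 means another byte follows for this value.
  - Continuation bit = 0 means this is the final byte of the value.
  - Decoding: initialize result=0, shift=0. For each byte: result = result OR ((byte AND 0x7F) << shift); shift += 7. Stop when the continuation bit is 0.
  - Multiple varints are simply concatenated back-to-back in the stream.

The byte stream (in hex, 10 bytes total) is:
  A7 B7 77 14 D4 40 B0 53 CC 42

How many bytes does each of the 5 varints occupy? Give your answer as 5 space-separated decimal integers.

Answer: 3 1 2 2 2

Derivation:
  byte[0]=0xA7 cont=1 payload=0x27=39: acc |= 39<<0 -> acc=39 shift=7
  byte[1]=0xB7 cont=1 payload=0x37=55: acc |= 55<<7 -> acc=7079 shift=14
  byte[2]=0x77 cont=0 payload=0x77=119: acc |= 119<<14 -> acc=1956775 shift=21 [end]
Varint 1: bytes[0:3] = A7 B7 77 -> value 1956775 (3 byte(s))
  byte[3]=0x14 cont=0 payload=0x14=20: acc |= 20<<0 -> acc=20 shift=7 [end]
Varint 2: bytes[3:4] = 14 -> value 20 (1 byte(s))
  byte[4]=0xD4 cont=1 payload=0x54=84: acc |= 84<<0 -> acc=84 shift=7
  byte[5]=0x40 cont=0 payload=0x40=64: acc |= 64<<7 -> acc=8276 shift=14 [end]
Varint 3: bytes[4:6] = D4 40 -> value 8276 (2 byte(s))
  byte[6]=0xB0 cont=1 payload=0x30=48: acc |= 48<<0 -> acc=48 shift=7
  byte[7]=0x53 cont=0 payload=0x53=83: acc |= 83<<7 -> acc=10672 shift=14 [end]
Varint 4: bytes[6:8] = B0 53 -> value 10672 (2 byte(s))
  byte[8]=0xCC cont=1 payload=0x4C=76: acc |= 76<<0 -> acc=76 shift=7
  byte[9]=0x42 cont=0 payload=0x42=66: acc |= 66<<7 -> acc=8524 shift=14 [end]
Varint 5: bytes[8:10] = CC 42 -> value 8524 (2 byte(s))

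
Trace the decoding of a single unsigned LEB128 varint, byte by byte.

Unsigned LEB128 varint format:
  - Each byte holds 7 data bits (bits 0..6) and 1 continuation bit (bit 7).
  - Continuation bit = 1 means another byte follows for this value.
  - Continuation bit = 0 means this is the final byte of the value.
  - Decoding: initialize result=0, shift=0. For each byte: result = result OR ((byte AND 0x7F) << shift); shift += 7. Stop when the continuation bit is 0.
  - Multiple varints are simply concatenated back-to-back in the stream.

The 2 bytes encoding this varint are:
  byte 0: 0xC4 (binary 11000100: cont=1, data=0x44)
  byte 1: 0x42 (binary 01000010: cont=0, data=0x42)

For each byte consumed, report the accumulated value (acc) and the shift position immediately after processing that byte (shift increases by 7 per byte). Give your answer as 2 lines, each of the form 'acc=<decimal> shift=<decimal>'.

byte 0=0xC4: payload=0x44=68, contrib = 68<<0 = 68; acc -> 68, shift -> 7
byte 1=0x42: payload=0x42=66, contrib = 66<<7 = 8448; acc -> 8516, shift -> 14

Answer: acc=68 shift=7
acc=8516 shift=14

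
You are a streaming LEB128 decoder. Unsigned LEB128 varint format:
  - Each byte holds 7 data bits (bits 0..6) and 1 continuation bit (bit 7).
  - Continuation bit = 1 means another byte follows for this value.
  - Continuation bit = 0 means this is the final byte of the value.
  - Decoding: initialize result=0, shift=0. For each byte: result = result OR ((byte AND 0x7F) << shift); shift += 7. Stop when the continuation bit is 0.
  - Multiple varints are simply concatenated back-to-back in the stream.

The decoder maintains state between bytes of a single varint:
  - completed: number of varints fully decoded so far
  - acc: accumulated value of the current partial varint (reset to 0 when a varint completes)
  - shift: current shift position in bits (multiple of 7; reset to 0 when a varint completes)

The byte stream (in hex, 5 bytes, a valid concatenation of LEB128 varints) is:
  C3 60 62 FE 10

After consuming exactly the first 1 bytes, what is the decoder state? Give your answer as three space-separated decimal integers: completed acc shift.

byte[0]=0xC3 cont=1 payload=0x43: acc |= 67<<0 -> completed=0 acc=67 shift=7

Answer: 0 67 7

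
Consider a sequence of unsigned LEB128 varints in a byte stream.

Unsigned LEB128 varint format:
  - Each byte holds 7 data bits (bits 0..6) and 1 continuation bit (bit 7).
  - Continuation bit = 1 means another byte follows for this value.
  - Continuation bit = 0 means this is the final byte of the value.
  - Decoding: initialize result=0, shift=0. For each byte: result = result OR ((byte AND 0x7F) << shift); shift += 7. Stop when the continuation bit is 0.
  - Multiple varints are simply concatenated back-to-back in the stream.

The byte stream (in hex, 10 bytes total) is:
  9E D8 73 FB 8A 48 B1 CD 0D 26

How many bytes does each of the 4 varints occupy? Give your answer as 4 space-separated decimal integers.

Answer: 3 3 3 1

Derivation:
  byte[0]=0x9E cont=1 payload=0x1E=30: acc |= 30<<0 -> acc=30 shift=7
  byte[1]=0xD8 cont=1 payload=0x58=88: acc |= 88<<7 -> acc=11294 shift=14
  byte[2]=0x73 cont=0 payload=0x73=115: acc |= 115<<14 -> acc=1895454 shift=21 [end]
Varint 1: bytes[0:3] = 9E D8 73 -> value 1895454 (3 byte(s))
  byte[3]=0xFB cont=1 payload=0x7B=123: acc |= 123<<0 -> acc=123 shift=7
  byte[4]=0x8A cont=1 payload=0x0A=10: acc |= 10<<7 -> acc=1403 shift=14
  byte[5]=0x48 cont=0 payload=0x48=72: acc |= 72<<14 -> acc=1181051 shift=21 [end]
Varint 2: bytes[3:6] = FB 8A 48 -> value 1181051 (3 byte(s))
  byte[6]=0xB1 cont=1 payload=0x31=49: acc |= 49<<0 -> acc=49 shift=7
  byte[7]=0xCD cont=1 payload=0x4D=77: acc |= 77<<7 -> acc=9905 shift=14
  byte[8]=0x0D cont=0 payload=0x0D=13: acc |= 13<<14 -> acc=222897 shift=21 [end]
Varint 3: bytes[6:9] = B1 CD 0D -> value 222897 (3 byte(s))
  byte[9]=0x26 cont=0 payload=0x26=38: acc |= 38<<0 -> acc=38 shift=7 [end]
Varint 4: bytes[9:10] = 26 -> value 38 (1 byte(s))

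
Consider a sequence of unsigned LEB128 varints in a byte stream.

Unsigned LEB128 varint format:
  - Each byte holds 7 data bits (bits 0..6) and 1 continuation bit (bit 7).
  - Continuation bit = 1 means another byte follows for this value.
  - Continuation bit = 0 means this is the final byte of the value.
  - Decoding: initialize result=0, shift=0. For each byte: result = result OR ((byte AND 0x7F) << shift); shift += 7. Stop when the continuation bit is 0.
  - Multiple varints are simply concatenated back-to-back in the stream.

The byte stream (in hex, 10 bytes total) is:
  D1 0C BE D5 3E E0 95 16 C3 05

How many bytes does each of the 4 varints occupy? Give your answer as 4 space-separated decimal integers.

Answer: 2 3 3 2

Derivation:
  byte[0]=0xD1 cont=1 payload=0x51=81: acc |= 81<<0 -> acc=81 shift=7
  byte[1]=0x0C cont=0 payload=0x0C=12: acc |= 12<<7 -> acc=1617 shift=14 [end]
Varint 1: bytes[0:2] = D1 0C -> value 1617 (2 byte(s))
  byte[2]=0xBE cont=1 payload=0x3E=62: acc |= 62<<0 -> acc=62 shift=7
  byte[3]=0xD5 cont=1 payload=0x55=85: acc |= 85<<7 -> acc=10942 shift=14
  byte[4]=0x3E cont=0 payload=0x3E=62: acc |= 62<<14 -> acc=1026750 shift=21 [end]
Varint 2: bytes[2:5] = BE D5 3E -> value 1026750 (3 byte(s))
  byte[5]=0xE0 cont=1 payload=0x60=96: acc |= 96<<0 -> acc=96 shift=7
  byte[6]=0x95 cont=1 payload=0x15=21: acc |= 21<<7 -> acc=2784 shift=14
  byte[7]=0x16 cont=0 payload=0x16=22: acc |= 22<<14 -> acc=363232 shift=21 [end]
Varint 3: bytes[5:8] = E0 95 16 -> value 363232 (3 byte(s))
  byte[8]=0xC3 cont=1 payload=0x43=67: acc |= 67<<0 -> acc=67 shift=7
  byte[9]=0x05 cont=0 payload=0x05=5: acc |= 5<<7 -> acc=707 shift=14 [end]
Varint 4: bytes[8:10] = C3 05 -> value 707 (2 byte(s))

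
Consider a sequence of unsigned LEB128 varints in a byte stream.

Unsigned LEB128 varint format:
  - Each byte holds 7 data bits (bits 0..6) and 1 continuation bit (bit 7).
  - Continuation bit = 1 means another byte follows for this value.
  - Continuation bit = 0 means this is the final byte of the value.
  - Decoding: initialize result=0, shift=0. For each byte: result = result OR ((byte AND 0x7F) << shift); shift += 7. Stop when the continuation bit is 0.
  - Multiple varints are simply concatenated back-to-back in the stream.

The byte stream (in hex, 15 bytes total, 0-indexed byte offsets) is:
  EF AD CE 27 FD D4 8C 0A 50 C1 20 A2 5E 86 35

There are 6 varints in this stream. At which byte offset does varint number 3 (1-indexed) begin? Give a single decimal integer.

  byte[0]=0xEF cont=1 payload=0x6F=111: acc |= 111<<0 -> acc=111 shift=7
  byte[1]=0xAD cont=1 payload=0x2D=45: acc |= 45<<7 -> acc=5871 shift=14
  byte[2]=0xCE cont=1 payload=0x4E=78: acc |= 78<<14 -> acc=1283823 shift=21
  byte[3]=0x27 cont=0 payload=0x27=39: acc |= 39<<21 -> acc=83072751 shift=28 [end]
Varint 1: bytes[0:4] = EF AD CE 27 -> value 83072751 (4 byte(s))
  byte[4]=0xFD cont=1 payload=0x7D=125: acc |= 125<<0 -> acc=125 shift=7
  byte[5]=0xD4 cont=1 payload=0x54=84: acc |= 84<<7 -> acc=10877 shift=14
  byte[6]=0x8C cont=1 payload=0x0C=12: acc |= 12<<14 -> acc=207485 shift=21
  byte[7]=0x0A cont=0 payload=0x0A=10: acc |= 10<<21 -> acc=21179005 shift=28 [end]
Varint 2: bytes[4:8] = FD D4 8C 0A -> value 21179005 (4 byte(s))
  byte[8]=0x50 cont=0 payload=0x50=80: acc |= 80<<0 -> acc=80 shift=7 [end]
Varint 3: bytes[8:9] = 50 -> value 80 (1 byte(s))
  byte[9]=0xC1 cont=1 payload=0x41=65: acc |= 65<<0 -> acc=65 shift=7
  byte[10]=0x20 cont=0 payload=0x20=32: acc |= 32<<7 -> acc=4161 shift=14 [end]
Varint 4: bytes[9:11] = C1 20 -> value 4161 (2 byte(s))
  byte[11]=0xA2 cont=1 payload=0x22=34: acc |= 34<<0 -> acc=34 shift=7
  byte[12]=0x5E cont=0 payload=0x5E=94: acc |= 94<<7 -> acc=12066 shift=14 [end]
Varint 5: bytes[11:13] = A2 5E -> value 12066 (2 byte(s))
  byte[13]=0x86 cont=1 payload=0x06=6: acc |= 6<<0 -> acc=6 shift=7
  byte[14]=0x35 cont=0 payload=0x35=53: acc |= 53<<7 -> acc=6790 shift=14 [end]
Varint 6: bytes[13:15] = 86 35 -> value 6790 (2 byte(s))

Answer: 8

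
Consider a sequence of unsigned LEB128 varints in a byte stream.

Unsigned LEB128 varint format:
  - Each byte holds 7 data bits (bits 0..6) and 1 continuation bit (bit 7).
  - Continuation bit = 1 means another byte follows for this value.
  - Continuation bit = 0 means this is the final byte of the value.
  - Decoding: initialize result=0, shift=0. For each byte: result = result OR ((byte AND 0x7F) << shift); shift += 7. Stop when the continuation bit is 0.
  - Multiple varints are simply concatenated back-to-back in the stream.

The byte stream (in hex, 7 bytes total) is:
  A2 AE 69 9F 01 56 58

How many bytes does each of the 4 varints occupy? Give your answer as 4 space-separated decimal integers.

  byte[0]=0xA2 cont=1 payload=0x22=34: acc |= 34<<0 -> acc=34 shift=7
  byte[1]=0xAE cont=1 payload=0x2E=46: acc |= 46<<7 -> acc=5922 shift=14
  byte[2]=0x69 cont=0 payload=0x69=105: acc |= 105<<14 -> acc=1726242 shift=21 [end]
Varint 1: bytes[0:3] = A2 AE 69 -> value 1726242 (3 byte(s))
  byte[3]=0x9F cont=1 payload=0x1F=31: acc |= 31<<0 -> acc=31 shift=7
  byte[4]=0x01 cont=0 payload=0x01=1: acc |= 1<<7 -> acc=159 shift=14 [end]
Varint 2: bytes[3:5] = 9F 01 -> value 159 (2 byte(s))
  byte[5]=0x56 cont=0 payload=0x56=86: acc |= 86<<0 -> acc=86 shift=7 [end]
Varint 3: bytes[5:6] = 56 -> value 86 (1 byte(s))
  byte[6]=0x58 cont=0 payload=0x58=88: acc |= 88<<0 -> acc=88 shift=7 [end]
Varint 4: bytes[6:7] = 58 -> value 88 (1 byte(s))

Answer: 3 2 1 1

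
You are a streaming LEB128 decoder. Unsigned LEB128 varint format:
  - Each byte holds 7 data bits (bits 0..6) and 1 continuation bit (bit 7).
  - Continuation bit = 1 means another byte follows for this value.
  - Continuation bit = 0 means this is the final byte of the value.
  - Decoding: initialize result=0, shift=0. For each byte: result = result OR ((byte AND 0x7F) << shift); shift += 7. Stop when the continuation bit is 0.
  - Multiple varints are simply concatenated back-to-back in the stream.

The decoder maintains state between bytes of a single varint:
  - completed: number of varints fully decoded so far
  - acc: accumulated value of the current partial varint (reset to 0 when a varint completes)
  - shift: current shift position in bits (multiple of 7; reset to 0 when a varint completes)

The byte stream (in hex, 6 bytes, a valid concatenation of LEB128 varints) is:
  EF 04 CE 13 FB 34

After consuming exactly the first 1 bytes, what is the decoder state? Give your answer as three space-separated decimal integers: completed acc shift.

Answer: 0 111 7

Derivation:
byte[0]=0xEF cont=1 payload=0x6F: acc |= 111<<0 -> completed=0 acc=111 shift=7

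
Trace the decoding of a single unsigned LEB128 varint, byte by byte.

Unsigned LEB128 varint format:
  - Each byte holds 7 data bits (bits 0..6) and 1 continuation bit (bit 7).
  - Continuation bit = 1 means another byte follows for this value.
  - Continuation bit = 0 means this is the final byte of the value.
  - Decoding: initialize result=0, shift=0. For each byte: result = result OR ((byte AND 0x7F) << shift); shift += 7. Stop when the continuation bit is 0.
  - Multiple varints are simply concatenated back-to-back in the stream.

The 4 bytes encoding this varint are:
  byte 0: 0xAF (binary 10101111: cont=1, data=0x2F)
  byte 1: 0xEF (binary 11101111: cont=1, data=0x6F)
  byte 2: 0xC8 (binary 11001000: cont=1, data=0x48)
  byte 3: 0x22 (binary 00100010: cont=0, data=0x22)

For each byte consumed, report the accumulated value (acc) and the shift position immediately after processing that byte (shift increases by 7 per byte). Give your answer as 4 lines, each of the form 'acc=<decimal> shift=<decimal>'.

byte 0=0xAF: payload=0x2F=47, contrib = 47<<0 = 47; acc -> 47, shift -> 7
byte 1=0xEF: payload=0x6F=111, contrib = 111<<7 = 14208; acc -> 14255, shift -> 14
byte 2=0xC8: payload=0x48=72, contrib = 72<<14 = 1179648; acc -> 1193903, shift -> 21
byte 3=0x22: payload=0x22=34, contrib = 34<<21 = 71303168; acc -> 72497071, shift -> 28

Answer: acc=47 shift=7
acc=14255 shift=14
acc=1193903 shift=21
acc=72497071 shift=28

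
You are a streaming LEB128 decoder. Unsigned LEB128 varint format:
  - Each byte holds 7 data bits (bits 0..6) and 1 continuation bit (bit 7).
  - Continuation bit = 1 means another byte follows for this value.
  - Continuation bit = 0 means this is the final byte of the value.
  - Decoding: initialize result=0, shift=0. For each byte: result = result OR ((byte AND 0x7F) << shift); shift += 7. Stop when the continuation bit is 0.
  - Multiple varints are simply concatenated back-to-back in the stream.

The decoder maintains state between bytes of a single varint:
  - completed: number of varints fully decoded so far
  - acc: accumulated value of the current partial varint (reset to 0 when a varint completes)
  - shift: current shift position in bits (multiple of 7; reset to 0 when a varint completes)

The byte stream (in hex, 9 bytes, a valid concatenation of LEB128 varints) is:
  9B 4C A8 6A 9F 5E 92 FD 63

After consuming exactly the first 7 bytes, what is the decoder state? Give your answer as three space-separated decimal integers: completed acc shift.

byte[0]=0x9B cont=1 payload=0x1B: acc |= 27<<0 -> completed=0 acc=27 shift=7
byte[1]=0x4C cont=0 payload=0x4C: varint #1 complete (value=9755); reset -> completed=1 acc=0 shift=0
byte[2]=0xA8 cont=1 payload=0x28: acc |= 40<<0 -> completed=1 acc=40 shift=7
byte[3]=0x6A cont=0 payload=0x6A: varint #2 complete (value=13608); reset -> completed=2 acc=0 shift=0
byte[4]=0x9F cont=1 payload=0x1F: acc |= 31<<0 -> completed=2 acc=31 shift=7
byte[5]=0x5E cont=0 payload=0x5E: varint #3 complete (value=12063); reset -> completed=3 acc=0 shift=0
byte[6]=0x92 cont=1 payload=0x12: acc |= 18<<0 -> completed=3 acc=18 shift=7

Answer: 3 18 7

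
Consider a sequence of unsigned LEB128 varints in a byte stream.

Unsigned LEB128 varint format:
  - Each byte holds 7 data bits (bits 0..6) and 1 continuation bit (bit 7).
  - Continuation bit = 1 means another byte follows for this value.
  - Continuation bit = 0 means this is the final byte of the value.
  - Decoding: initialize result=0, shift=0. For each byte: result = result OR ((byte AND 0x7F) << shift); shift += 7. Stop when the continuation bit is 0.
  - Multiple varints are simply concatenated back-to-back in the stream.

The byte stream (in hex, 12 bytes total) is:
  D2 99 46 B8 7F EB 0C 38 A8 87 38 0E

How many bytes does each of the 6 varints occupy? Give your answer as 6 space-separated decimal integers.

Answer: 3 2 2 1 3 1

Derivation:
  byte[0]=0xD2 cont=1 payload=0x52=82: acc |= 82<<0 -> acc=82 shift=7
  byte[1]=0x99 cont=1 payload=0x19=25: acc |= 25<<7 -> acc=3282 shift=14
  byte[2]=0x46 cont=0 payload=0x46=70: acc |= 70<<14 -> acc=1150162 shift=21 [end]
Varint 1: bytes[0:3] = D2 99 46 -> value 1150162 (3 byte(s))
  byte[3]=0xB8 cont=1 payload=0x38=56: acc |= 56<<0 -> acc=56 shift=7
  byte[4]=0x7F cont=0 payload=0x7F=127: acc |= 127<<7 -> acc=16312 shift=14 [end]
Varint 2: bytes[3:5] = B8 7F -> value 16312 (2 byte(s))
  byte[5]=0xEB cont=1 payload=0x6B=107: acc |= 107<<0 -> acc=107 shift=7
  byte[6]=0x0C cont=0 payload=0x0C=12: acc |= 12<<7 -> acc=1643 shift=14 [end]
Varint 3: bytes[5:7] = EB 0C -> value 1643 (2 byte(s))
  byte[7]=0x38 cont=0 payload=0x38=56: acc |= 56<<0 -> acc=56 shift=7 [end]
Varint 4: bytes[7:8] = 38 -> value 56 (1 byte(s))
  byte[8]=0xA8 cont=1 payload=0x28=40: acc |= 40<<0 -> acc=40 shift=7
  byte[9]=0x87 cont=1 payload=0x07=7: acc |= 7<<7 -> acc=936 shift=14
  byte[10]=0x38 cont=0 payload=0x38=56: acc |= 56<<14 -> acc=918440 shift=21 [end]
Varint 5: bytes[8:11] = A8 87 38 -> value 918440 (3 byte(s))
  byte[11]=0x0E cont=0 payload=0x0E=14: acc |= 14<<0 -> acc=14 shift=7 [end]
Varint 6: bytes[11:12] = 0E -> value 14 (1 byte(s))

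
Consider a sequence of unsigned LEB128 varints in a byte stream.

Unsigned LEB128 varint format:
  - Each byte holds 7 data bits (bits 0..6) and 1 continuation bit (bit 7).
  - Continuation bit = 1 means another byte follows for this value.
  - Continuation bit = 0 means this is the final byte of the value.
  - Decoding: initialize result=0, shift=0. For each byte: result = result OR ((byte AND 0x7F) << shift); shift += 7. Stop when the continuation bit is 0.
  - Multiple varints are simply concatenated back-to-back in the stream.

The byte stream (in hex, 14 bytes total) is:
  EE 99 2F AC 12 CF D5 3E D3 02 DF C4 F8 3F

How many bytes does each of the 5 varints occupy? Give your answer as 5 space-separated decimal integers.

  byte[0]=0xEE cont=1 payload=0x6E=110: acc |= 110<<0 -> acc=110 shift=7
  byte[1]=0x99 cont=1 payload=0x19=25: acc |= 25<<7 -> acc=3310 shift=14
  byte[2]=0x2F cont=0 payload=0x2F=47: acc |= 47<<14 -> acc=773358 shift=21 [end]
Varint 1: bytes[0:3] = EE 99 2F -> value 773358 (3 byte(s))
  byte[3]=0xAC cont=1 payload=0x2C=44: acc |= 44<<0 -> acc=44 shift=7
  byte[4]=0x12 cont=0 payload=0x12=18: acc |= 18<<7 -> acc=2348 shift=14 [end]
Varint 2: bytes[3:5] = AC 12 -> value 2348 (2 byte(s))
  byte[5]=0xCF cont=1 payload=0x4F=79: acc |= 79<<0 -> acc=79 shift=7
  byte[6]=0xD5 cont=1 payload=0x55=85: acc |= 85<<7 -> acc=10959 shift=14
  byte[7]=0x3E cont=0 payload=0x3E=62: acc |= 62<<14 -> acc=1026767 shift=21 [end]
Varint 3: bytes[5:8] = CF D5 3E -> value 1026767 (3 byte(s))
  byte[8]=0xD3 cont=1 payload=0x53=83: acc |= 83<<0 -> acc=83 shift=7
  byte[9]=0x02 cont=0 payload=0x02=2: acc |= 2<<7 -> acc=339 shift=14 [end]
Varint 4: bytes[8:10] = D3 02 -> value 339 (2 byte(s))
  byte[10]=0xDF cont=1 payload=0x5F=95: acc |= 95<<0 -> acc=95 shift=7
  byte[11]=0xC4 cont=1 payload=0x44=68: acc |= 68<<7 -> acc=8799 shift=14
  byte[12]=0xF8 cont=1 payload=0x78=120: acc |= 120<<14 -> acc=1974879 shift=21
  byte[13]=0x3F cont=0 payload=0x3F=63: acc |= 63<<21 -> acc=134095455 shift=28 [end]
Varint 5: bytes[10:14] = DF C4 F8 3F -> value 134095455 (4 byte(s))

Answer: 3 2 3 2 4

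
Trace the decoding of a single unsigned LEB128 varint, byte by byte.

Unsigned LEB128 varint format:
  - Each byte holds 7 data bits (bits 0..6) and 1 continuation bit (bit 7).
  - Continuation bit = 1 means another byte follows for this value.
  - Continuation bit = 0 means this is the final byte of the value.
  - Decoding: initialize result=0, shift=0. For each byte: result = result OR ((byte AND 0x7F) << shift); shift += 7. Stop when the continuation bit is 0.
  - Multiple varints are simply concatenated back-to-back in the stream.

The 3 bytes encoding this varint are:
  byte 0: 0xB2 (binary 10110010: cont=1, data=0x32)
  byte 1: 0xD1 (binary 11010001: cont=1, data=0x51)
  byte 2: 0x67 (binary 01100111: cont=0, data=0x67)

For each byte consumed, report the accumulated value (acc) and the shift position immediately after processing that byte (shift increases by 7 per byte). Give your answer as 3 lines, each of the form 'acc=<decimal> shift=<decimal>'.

Answer: acc=50 shift=7
acc=10418 shift=14
acc=1697970 shift=21

Derivation:
byte 0=0xB2: payload=0x32=50, contrib = 50<<0 = 50; acc -> 50, shift -> 7
byte 1=0xD1: payload=0x51=81, contrib = 81<<7 = 10368; acc -> 10418, shift -> 14
byte 2=0x67: payload=0x67=103, contrib = 103<<14 = 1687552; acc -> 1697970, shift -> 21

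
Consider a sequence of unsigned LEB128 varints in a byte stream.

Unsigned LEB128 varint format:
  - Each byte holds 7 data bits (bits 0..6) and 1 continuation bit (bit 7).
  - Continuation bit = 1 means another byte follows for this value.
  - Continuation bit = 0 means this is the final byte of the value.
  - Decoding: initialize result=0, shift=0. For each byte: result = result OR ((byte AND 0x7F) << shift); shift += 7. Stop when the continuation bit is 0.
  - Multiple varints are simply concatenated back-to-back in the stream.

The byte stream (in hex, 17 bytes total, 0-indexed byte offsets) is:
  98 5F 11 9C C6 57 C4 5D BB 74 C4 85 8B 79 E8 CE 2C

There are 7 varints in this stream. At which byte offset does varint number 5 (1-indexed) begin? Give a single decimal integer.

Answer: 8

Derivation:
  byte[0]=0x98 cont=1 payload=0x18=24: acc |= 24<<0 -> acc=24 shift=7
  byte[1]=0x5F cont=0 payload=0x5F=95: acc |= 95<<7 -> acc=12184 shift=14 [end]
Varint 1: bytes[0:2] = 98 5F -> value 12184 (2 byte(s))
  byte[2]=0x11 cont=0 payload=0x11=17: acc |= 17<<0 -> acc=17 shift=7 [end]
Varint 2: bytes[2:3] = 11 -> value 17 (1 byte(s))
  byte[3]=0x9C cont=1 payload=0x1C=28: acc |= 28<<0 -> acc=28 shift=7
  byte[4]=0xC6 cont=1 payload=0x46=70: acc |= 70<<7 -> acc=8988 shift=14
  byte[5]=0x57 cont=0 payload=0x57=87: acc |= 87<<14 -> acc=1434396 shift=21 [end]
Varint 3: bytes[3:6] = 9C C6 57 -> value 1434396 (3 byte(s))
  byte[6]=0xC4 cont=1 payload=0x44=68: acc |= 68<<0 -> acc=68 shift=7
  byte[7]=0x5D cont=0 payload=0x5D=93: acc |= 93<<7 -> acc=11972 shift=14 [end]
Varint 4: bytes[6:8] = C4 5D -> value 11972 (2 byte(s))
  byte[8]=0xBB cont=1 payload=0x3B=59: acc |= 59<<0 -> acc=59 shift=7
  byte[9]=0x74 cont=0 payload=0x74=116: acc |= 116<<7 -> acc=14907 shift=14 [end]
Varint 5: bytes[8:10] = BB 74 -> value 14907 (2 byte(s))
  byte[10]=0xC4 cont=1 payload=0x44=68: acc |= 68<<0 -> acc=68 shift=7
  byte[11]=0x85 cont=1 payload=0x05=5: acc |= 5<<7 -> acc=708 shift=14
  byte[12]=0x8B cont=1 payload=0x0B=11: acc |= 11<<14 -> acc=180932 shift=21
  byte[13]=0x79 cont=0 payload=0x79=121: acc |= 121<<21 -> acc=253936324 shift=28 [end]
Varint 6: bytes[10:14] = C4 85 8B 79 -> value 253936324 (4 byte(s))
  byte[14]=0xE8 cont=1 payload=0x68=104: acc |= 104<<0 -> acc=104 shift=7
  byte[15]=0xCE cont=1 payload=0x4E=78: acc |= 78<<7 -> acc=10088 shift=14
  byte[16]=0x2C cont=0 payload=0x2C=44: acc |= 44<<14 -> acc=730984 shift=21 [end]
Varint 7: bytes[14:17] = E8 CE 2C -> value 730984 (3 byte(s))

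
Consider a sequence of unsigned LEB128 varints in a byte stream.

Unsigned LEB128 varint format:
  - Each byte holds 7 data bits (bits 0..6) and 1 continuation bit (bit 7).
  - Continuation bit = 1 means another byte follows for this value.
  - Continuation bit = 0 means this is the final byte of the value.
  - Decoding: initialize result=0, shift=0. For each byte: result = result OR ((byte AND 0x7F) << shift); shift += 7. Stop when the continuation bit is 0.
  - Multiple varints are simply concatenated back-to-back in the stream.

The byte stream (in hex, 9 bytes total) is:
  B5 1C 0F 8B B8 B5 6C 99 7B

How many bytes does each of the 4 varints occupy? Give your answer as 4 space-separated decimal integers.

Answer: 2 1 4 2

Derivation:
  byte[0]=0xB5 cont=1 payload=0x35=53: acc |= 53<<0 -> acc=53 shift=7
  byte[1]=0x1C cont=0 payload=0x1C=28: acc |= 28<<7 -> acc=3637 shift=14 [end]
Varint 1: bytes[0:2] = B5 1C -> value 3637 (2 byte(s))
  byte[2]=0x0F cont=0 payload=0x0F=15: acc |= 15<<0 -> acc=15 shift=7 [end]
Varint 2: bytes[2:3] = 0F -> value 15 (1 byte(s))
  byte[3]=0x8B cont=1 payload=0x0B=11: acc |= 11<<0 -> acc=11 shift=7
  byte[4]=0xB8 cont=1 payload=0x38=56: acc |= 56<<7 -> acc=7179 shift=14
  byte[5]=0xB5 cont=1 payload=0x35=53: acc |= 53<<14 -> acc=875531 shift=21
  byte[6]=0x6C cont=0 payload=0x6C=108: acc |= 108<<21 -> acc=227367947 shift=28 [end]
Varint 3: bytes[3:7] = 8B B8 B5 6C -> value 227367947 (4 byte(s))
  byte[7]=0x99 cont=1 payload=0x19=25: acc |= 25<<0 -> acc=25 shift=7
  byte[8]=0x7B cont=0 payload=0x7B=123: acc |= 123<<7 -> acc=15769 shift=14 [end]
Varint 4: bytes[7:9] = 99 7B -> value 15769 (2 byte(s))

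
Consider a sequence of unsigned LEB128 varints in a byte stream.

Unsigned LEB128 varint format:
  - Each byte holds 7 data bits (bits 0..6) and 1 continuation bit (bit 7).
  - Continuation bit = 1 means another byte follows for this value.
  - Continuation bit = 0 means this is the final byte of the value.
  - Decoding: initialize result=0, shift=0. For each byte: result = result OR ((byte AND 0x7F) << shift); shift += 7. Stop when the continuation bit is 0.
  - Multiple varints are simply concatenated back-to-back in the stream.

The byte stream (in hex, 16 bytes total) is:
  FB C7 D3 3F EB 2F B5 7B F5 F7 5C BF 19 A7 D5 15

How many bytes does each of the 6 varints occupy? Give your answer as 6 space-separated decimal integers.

Answer: 4 2 2 3 2 3

Derivation:
  byte[0]=0xFB cont=1 payload=0x7B=123: acc |= 123<<0 -> acc=123 shift=7
  byte[1]=0xC7 cont=1 payload=0x47=71: acc |= 71<<7 -> acc=9211 shift=14
  byte[2]=0xD3 cont=1 payload=0x53=83: acc |= 83<<14 -> acc=1369083 shift=21
  byte[3]=0x3F cont=0 payload=0x3F=63: acc |= 63<<21 -> acc=133489659 shift=28 [end]
Varint 1: bytes[0:4] = FB C7 D3 3F -> value 133489659 (4 byte(s))
  byte[4]=0xEB cont=1 payload=0x6B=107: acc |= 107<<0 -> acc=107 shift=7
  byte[5]=0x2F cont=0 payload=0x2F=47: acc |= 47<<7 -> acc=6123 shift=14 [end]
Varint 2: bytes[4:6] = EB 2F -> value 6123 (2 byte(s))
  byte[6]=0xB5 cont=1 payload=0x35=53: acc |= 53<<0 -> acc=53 shift=7
  byte[7]=0x7B cont=0 payload=0x7B=123: acc |= 123<<7 -> acc=15797 shift=14 [end]
Varint 3: bytes[6:8] = B5 7B -> value 15797 (2 byte(s))
  byte[8]=0xF5 cont=1 payload=0x75=117: acc |= 117<<0 -> acc=117 shift=7
  byte[9]=0xF7 cont=1 payload=0x77=119: acc |= 119<<7 -> acc=15349 shift=14
  byte[10]=0x5C cont=0 payload=0x5C=92: acc |= 92<<14 -> acc=1522677 shift=21 [end]
Varint 4: bytes[8:11] = F5 F7 5C -> value 1522677 (3 byte(s))
  byte[11]=0xBF cont=1 payload=0x3F=63: acc |= 63<<0 -> acc=63 shift=7
  byte[12]=0x19 cont=0 payload=0x19=25: acc |= 25<<7 -> acc=3263 shift=14 [end]
Varint 5: bytes[11:13] = BF 19 -> value 3263 (2 byte(s))
  byte[13]=0xA7 cont=1 payload=0x27=39: acc |= 39<<0 -> acc=39 shift=7
  byte[14]=0xD5 cont=1 payload=0x55=85: acc |= 85<<7 -> acc=10919 shift=14
  byte[15]=0x15 cont=0 payload=0x15=21: acc |= 21<<14 -> acc=354983 shift=21 [end]
Varint 6: bytes[13:16] = A7 D5 15 -> value 354983 (3 byte(s))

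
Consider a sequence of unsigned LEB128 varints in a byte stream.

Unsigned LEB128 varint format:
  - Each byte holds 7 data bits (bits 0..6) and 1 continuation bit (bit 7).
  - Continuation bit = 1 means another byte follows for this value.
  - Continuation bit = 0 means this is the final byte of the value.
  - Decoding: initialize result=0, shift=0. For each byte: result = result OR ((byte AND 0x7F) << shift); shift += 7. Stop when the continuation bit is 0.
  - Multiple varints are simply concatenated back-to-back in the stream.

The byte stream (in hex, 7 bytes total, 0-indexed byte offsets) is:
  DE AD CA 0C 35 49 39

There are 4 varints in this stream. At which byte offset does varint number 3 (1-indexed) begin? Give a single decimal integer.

Answer: 5

Derivation:
  byte[0]=0xDE cont=1 payload=0x5E=94: acc |= 94<<0 -> acc=94 shift=7
  byte[1]=0xAD cont=1 payload=0x2D=45: acc |= 45<<7 -> acc=5854 shift=14
  byte[2]=0xCA cont=1 payload=0x4A=74: acc |= 74<<14 -> acc=1218270 shift=21
  byte[3]=0x0C cont=0 payload=0x0C=12: acc |= 12<<21 -> acc=26384094 shift=28 [end]
Varint 1: bytes[0:4] = DE AD CA 0C -> value 26384094 (4 byte(s))
  byte[4]=0x35 cont=0 payload=0x35=53: acc |= 53<<0 -> acc=53 shift=7 [end]
Varint 2: bytes[4:5] = 35 -> value 53 (1 byte(s))
  byte[5]=0x49 cont=0 payload=0x49=73: acc |= 73<<0 -> acc=73 shift=7 [end]
Varint 3: bytes[5:6] = 49 -> value 73 (1 byte(s))
  byte[6]=0x39 cont=0 payload=0x39=57: acc |= 57<<0 -> acc=57 shift=7 [end]
Varint 4: bytes[6:7] = 39 -> value 57 (1 byte(s))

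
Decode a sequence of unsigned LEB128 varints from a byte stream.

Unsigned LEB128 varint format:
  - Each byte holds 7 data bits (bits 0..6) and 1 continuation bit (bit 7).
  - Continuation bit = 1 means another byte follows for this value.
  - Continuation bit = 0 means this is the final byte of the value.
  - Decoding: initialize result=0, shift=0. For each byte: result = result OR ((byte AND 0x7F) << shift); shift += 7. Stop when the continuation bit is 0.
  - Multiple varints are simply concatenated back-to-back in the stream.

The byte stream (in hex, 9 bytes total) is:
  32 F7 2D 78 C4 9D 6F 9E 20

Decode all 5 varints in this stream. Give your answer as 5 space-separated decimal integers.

  byte[0]=0x32 cont=0 payload=0x32=50: acc |= 50<<0 -> acc=50 shift=7 [end]
Varint 1: bytes[0:1] = 32 -> value 50 (1 byte(s))
  byte[1]=0xF7 cont=1 payload=0x77=119: acc |= 119<<0 -> acc=119 shift=7
  byte[2]=0x2D cont=0 payload=0x2D=45: acc |= 45<<7 -> acc=5879 shift=14 [end]
Varint 2: bytes[1:3] = F7 2D -> value 5879 (2 byte(s))
  byte[3]=0x78 cont=0 payload=0x78=120: acc |= 120<<0 -> acc=120 shift=7 [end]
Varint 3: bytes[3:4] = 78 -> value 120 (1 byte(s))
  byte[4]=0xC4 cont=1 payload=0x44=68: acc |= 68<<0 -> acc=68 shift=7
  byte[5]=0x9D cont=1 payload=0x1D=29: acc |= 29<<7 -> acc=3780 shift=14
  byte[6]=0x6F cont=0 payload=0x6F=111: acc |= 111<<14 -> acc=1822404 shift=21 [end]
Varint 4: bytes[4:7] = C4 9D 6F -> value 1822404 (3 byte(s))
  byte[7]=0x9E cont=1 payload=0x1E=30: acc |= 30<<0 -> acc=30 shift=7
  byte[8]=0x20 cont=0 payload=0x20=32: acc |= 32<<7 -> acc=4126 shift=14 [end]
Varint 5: bytes[7:9] = 9E 20 -> value 4126 (2 byte(s))

Answer: 50 5879 120 1822404 4126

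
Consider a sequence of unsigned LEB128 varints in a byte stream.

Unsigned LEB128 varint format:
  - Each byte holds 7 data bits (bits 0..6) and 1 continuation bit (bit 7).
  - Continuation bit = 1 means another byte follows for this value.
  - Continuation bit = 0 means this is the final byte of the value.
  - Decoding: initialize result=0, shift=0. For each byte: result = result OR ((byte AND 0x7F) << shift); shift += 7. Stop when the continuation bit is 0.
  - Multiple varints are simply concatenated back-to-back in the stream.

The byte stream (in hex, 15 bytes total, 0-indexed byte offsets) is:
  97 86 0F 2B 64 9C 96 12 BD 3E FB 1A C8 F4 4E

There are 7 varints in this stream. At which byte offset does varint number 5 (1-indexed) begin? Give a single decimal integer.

Answer: 8

Derivation:
  byte[0]=0x97 cont=1 payload=0x17=23: acc |= 23<<0 -> acc=23 shift=7
  byte[1]=0x86 cont=1 payload=0x06=6: acc |= 6<<7 -> acc=791 shift=14
  byte[2]=0x0F cont=0 payload=0x0F=15: acc |= 15<<14 -> acc=246551 shift=21 [end]
Varint 1: bytes[0:3] = 97 86 0F -> value 246551 (3 byte(s))
  byte[3]=0x2B cont=0 payload=0x2B=43: acc |= 43<<0 -> acc=43 shift=7 [end]
Varint 2: bytes[3:4] = 2B -> value 43 (1 byte(s))
  byte[4]=0x64 cont=0 payload=0x64=100: acc |= 100<<0 -> acc=100 shift=7 [end]
Varint 3: bytes[4:5] = 64 -> value 100 (1 byte(s))
  byte[5]=0x9C cont=1 payload=0x1C=28: acc |= 28<<0 -> acc=28 shift=7
  byte[6]=0x96 cont=1 payload=0x16=22: acc |= 22<<7 -> acc=2844 shift=14
  byte[7]=0x12 cont=0 payload=0x12=18: acc |= 18<<14 -> acc=297756 shift=21 [end]
Varint 4: bytes[5:8] = 9C 96 12 -> value 297756 (3 byte(s))
  byte[8]=0xBD cont=1 payload=0x3D=61: acc |= 61<<0 -> acc=61 shift=7
  byte[9]=0x3E cont=0 payload=0x3E=62: acc |= 62<<7 -> acc=7997 shift=14 [end]
Varint 5: bytes[8:10] = BD 3E -> value 7997 (2 byte(s))
  byte[10]=0xFB cont=1 payload=0x7B=123: acc |= 123<<0 -> acc=123 shift=7
  byte[11]=0x1A cont=0 payload=0x1A=26: acc |= 26<<7 -> acc=3451 shift=14 [end]
Varint 6: bytes[10:12] = FB 1A -> value 3451 (2 byte(s))
  byte[12]=0xC8 cont=1 payload=0x48=72: acc |= 72<<0 -> acc=72 shift=7
  byte[13]=0xF4 cont=1 payload=0x74=116: acc |= 116<<7 -> acc=14920 shift=14
  byte[14]=0x4E cont=0 payload=0x4E=78: acc |= 78<<14 -> acc=1292872 shift=21 [end]
Varint 7: bytes[12:15] = C8 F4 4E -> value 1292872 (3 byte(s))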